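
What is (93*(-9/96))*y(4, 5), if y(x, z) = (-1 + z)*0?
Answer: 0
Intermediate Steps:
y(x, z) = 0
(93*(-9/96))*y(4, 5) = (93*(-9/96))*0 = (93*(-9*1/96))*0 = (93*(-3/32))*0 = -279/32*0 = 0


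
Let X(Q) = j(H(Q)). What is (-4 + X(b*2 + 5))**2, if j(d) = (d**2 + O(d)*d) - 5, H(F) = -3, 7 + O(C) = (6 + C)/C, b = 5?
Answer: 576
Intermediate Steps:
O(C) = -7 + (6 + C)/C
j(d) = -5 + d**2 + d*(-6 + 6/d) (j(d) = (d**2 + (-6 + 6/d)*d) - 5 = (d**2 + d*(-6 + 6/d)) - 5 = -5 + d**2 + d*(-6 + 6/d))
X(Q) = 28 (X(Q) = 1 + (-3)**2 - 6*(-3) = 1 + 9 + 18 = 28)
(-4 + X(b*2 + 5))**2 = (-4 + 28)**2 = 24**2 = 576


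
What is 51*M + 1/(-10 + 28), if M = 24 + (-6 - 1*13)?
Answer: 4591/18 ≈ 255.06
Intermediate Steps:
M = 5 (M = 24 + (-6 - 13) = 24 - 19 = 5)
51*M + 1/(-10 + 28) = 51*5 + 1/(-10 + 28) = 255 + 1/18 = 4591/18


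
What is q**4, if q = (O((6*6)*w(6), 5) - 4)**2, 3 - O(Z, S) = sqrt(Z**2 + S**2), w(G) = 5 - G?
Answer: (1 + sqrt(1321))**8 ≈ 3.7837e+12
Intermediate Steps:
O(Z, S) = 3 - sqrt(S**2 + Z**2) (O(Z, S) = 3 - sqrt(Z**2 + S**2) = 3 - sqrt(S**2 + Z**2))
q = (-1 - sqrt(1321))**2 (q = ((3 - sqrt(5**2 + ((6*6)*(5 - 1*6))**2)) - 4)**2 = ((3 - sqrt(25 + (36*(5 - 6))**2)) - 4)**2 = ((3 - sqrt(25 + (36*(-1))**2)) - 4)**2 = ((3 - sqrt(25 + (-36)**2)) - 4)**2 = ((3 - sqrt(25 + 1296)) - 4)**2 = ((3 - sqrt(1321)) - 4)**2 = (-1 - sqrt(1321))**2 ≈ 1394.7)
q**4 = ((1 + sqrt(1321))**2)**4 = (1 + sqrt(1321))**8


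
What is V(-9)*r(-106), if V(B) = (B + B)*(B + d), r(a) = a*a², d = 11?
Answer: 42876576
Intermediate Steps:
r(a) = a³
V(B) = 2*B*(11 + B) (V(B) = (B + B)*(B + 11) = (2*B)*(11 + B) = 2*B*(11 + B))
V(-9)*r(-106) = (2*(-9)*(11 - 9))*(-106)³ = (2*(-9)*2)*(-1191016) = -36*(-1191016) = 42876576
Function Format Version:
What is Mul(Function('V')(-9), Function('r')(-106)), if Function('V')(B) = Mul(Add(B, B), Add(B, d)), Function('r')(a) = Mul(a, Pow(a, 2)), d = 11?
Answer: 42876576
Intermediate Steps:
Function('r')(a) = Pow(a, 3)
Function('V')(B) = Mul(2, B, Add(11, B)) (Function('V')(B) = Mul(Add(B, B), Add(B, 11)) = Mul(Mul(2, B), Add(11, B)) = Mul(2, B, Add(11, B)))
Mul(Function('V')(-9), Function('r')(-106)) = Mul(Mul(2, -9, Add(11, -9)), Pow(-106, 3)) = Mul(Mul(2, -9, 2), -1191016) = Mul(-36, -1191016) = 42876576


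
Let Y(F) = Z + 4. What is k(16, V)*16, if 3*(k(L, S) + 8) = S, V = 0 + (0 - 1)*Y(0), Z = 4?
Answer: -512/3 ≈ -170.67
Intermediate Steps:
Y(F) = 8 (Y(F) = 4 + 4 = 8)
V = -8 (V = 0 + (0 - 1)*8 = 0 - 1*8 = 0 - 8 = -8)
k(L, S) = -8 + S/3
k(16, V)*16 = (-8 + (⅓)*(-8))*16 = (-8 - 8/3)*16 = -32/3*16 = -512/3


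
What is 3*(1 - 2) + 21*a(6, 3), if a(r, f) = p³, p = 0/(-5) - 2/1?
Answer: -171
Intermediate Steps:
p = -2 (p = 0*(-⅕) - 2*1 = 0 - 2 = -2)
a(r, f) = -8 (a(r, f) = (-2)³ = -8)
3*(1 - 2) + 21*a(6, 3) = 3*(1 - 2) + 21*(-8) = 3*(-1) - 168 = -3 - 168 = -171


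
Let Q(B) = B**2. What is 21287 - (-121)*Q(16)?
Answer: 52263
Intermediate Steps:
21287 - (-121)*Q(16) = 21287 - (-121)*16**2 = 21287 - (-121)*256 = 21287 - 1*(-30976) = 21287 + 30976 = 52263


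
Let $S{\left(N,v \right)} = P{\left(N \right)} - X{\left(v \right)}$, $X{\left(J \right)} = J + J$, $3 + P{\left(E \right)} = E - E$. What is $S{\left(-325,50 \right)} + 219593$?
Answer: $219490$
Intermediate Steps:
$P{\left(E \right)} = -3$ ($P{\left(E \right)} = -3 + \left(E - E\right) = -3 + 0 = -3$)
$X{\left(J \right)} = 2 J$
$S{\left(N,v \right)} = -3 - 2 v$
$S{\left(-325,50 \right)} + 219593 = \left(-3 - 100\right) + 219593 = -103 + 219593 = 219490$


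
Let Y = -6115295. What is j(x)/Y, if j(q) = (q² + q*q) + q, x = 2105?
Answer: -1772831/1223059 ≈ -1.4495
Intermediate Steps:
j(q) = q + 2*q² (j(q) = (q² + q²) + q = 2*q² + q = q + 2*q²)
j(x)/Y = (2105*(1 + 2*2105))/(-6115295) = (2105*(1 + 4210))*(-1/6115295) = (2105*4211)*(-1/6115295) = 8864155*(-1/6115295) = -1772831/1223059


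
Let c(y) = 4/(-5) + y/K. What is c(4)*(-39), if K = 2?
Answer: -234/5 ≈ -46.800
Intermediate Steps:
c(y) = -4/5 + y/2 (c(y) = 4/(-5) + y/2 = 4*(-1/5) + y*(1/2) = -4/5 + y/2)
c(4)*(-39) = (-4/5 + (1/2)*4)*(-39) = (-4/5 + 2)*(-39) = (6/5)*(-39) = -234/5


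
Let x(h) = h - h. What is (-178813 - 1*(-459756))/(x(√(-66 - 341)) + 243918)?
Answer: 280943/243918 ≈ 1.1518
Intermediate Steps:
x(h) = 0
(-178813 - 1*(-459756))/(x(√(-66 - 341)) + 243918) = (-178813 - 1*(-459756))/(0 + 243918) = (-178813 + 459756)/243918 = 280943*(1/243918) = 280943/243918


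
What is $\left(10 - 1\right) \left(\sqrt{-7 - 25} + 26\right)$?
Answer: $234 + 36 i \sqrt{2} \approx 234.0 + 50.912 i$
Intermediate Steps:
$\left(10 - 1\right) \left(\sqrt{-7 - 25} + 26\right) = 9 \left(\sqrt{-32} + 26\right) = 9 \left(4 i \sqrt{2} + 26\right) = 9 \left(26 + 4 i \sqrt{2}\right) = 234 + 36 i \sqrt{2}$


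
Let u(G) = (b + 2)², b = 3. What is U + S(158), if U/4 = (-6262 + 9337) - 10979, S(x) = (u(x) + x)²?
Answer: 1873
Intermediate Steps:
u(G) = 25 (u(G) = (3 + 2)² = 5² = 25)
S(x) = (25 + x)²
U = -31616 (U = 4*((-6262 + 9337) - 10979) = 4*(3075 - 10979) = 4*(-7904) = -31616)
U + S(158) = -31616 + (25 + 158)² = -31616 + 183² = -31616 + 33489 = 1873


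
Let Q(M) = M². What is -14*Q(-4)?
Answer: -224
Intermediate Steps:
-14*Q(-4) = -14*(-4)² = -14*16 = -224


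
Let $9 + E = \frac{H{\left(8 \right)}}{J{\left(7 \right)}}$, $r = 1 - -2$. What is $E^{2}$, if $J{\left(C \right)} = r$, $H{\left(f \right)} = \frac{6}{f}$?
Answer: $\frac{1225}{16} \approx 76.563$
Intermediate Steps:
$r = 3$ ($r = 1 + 2 = 3$)
$J{\left(C \right)} = 3$
$E = - \frac{35}{4}$ ($E = -9 + \frac{6 \cdot \frac{1}{8}}{3} = -9 + 6 \cdot \frac{1}{8} \cdot \frac{1}{3} = -9 + \frac{3}{4} \cdot \frac{1}{3} = -9 + \frac{1}{4} = - \frac{35}{4} \approx -8.75$)
$E^{2} = \left(- \frac{35}{4}\right)^{2} = \frac{1225}{16}$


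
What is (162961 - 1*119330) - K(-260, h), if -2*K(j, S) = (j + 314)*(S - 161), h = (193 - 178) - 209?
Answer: 34046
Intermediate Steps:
h = -194 (h = 15 - 209 = -194)
K(j, S) = -(-161 + S)*(314 + j)/2 (K(j, S) = -(j + 314)*(S - 161)/2 = -(314 + j)*(-161 + S)/2 = -(-161 + S)*(314 + j)/2)
(162961 - 1*119330) - K(-260, h) = (162961 - 1*119330) - (25277 - 157*(-194) + (161/2)*(-260) - ½*(-194)*(-260)) = (162961 - 119330) - (25277 + 30458 - 20930 - 25220) = 43631 - 1*9585 = 43631 - 9585 = 34046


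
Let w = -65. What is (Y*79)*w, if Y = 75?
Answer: -385125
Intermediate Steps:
(Y*79)*w = (75*79)*(-65) = 5925*(-65) = -385125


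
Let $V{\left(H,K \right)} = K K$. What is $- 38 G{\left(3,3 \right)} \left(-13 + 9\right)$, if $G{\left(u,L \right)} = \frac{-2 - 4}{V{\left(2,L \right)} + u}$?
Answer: $-76$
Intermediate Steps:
$V{\left(H,K \right)} = K^{2}$
$G{\left(u,L \right)} = - \frac{6}{u + L^{2}}$ ($G{\left(u,L \right)} = \frac{-2 - 4}{L^{2} + u} = - \frac{6}{u + L^{2}}$)
$- 38 G{\left(3,3 \right)} \left(-13 + 9\right) = - 38 \left(- \frac{6}{3 + 3^{2}}\right) \left(-13 + 9\right) = - 38 \left(- \frac{6}{3 + 9}\right) \left(-4\right) = - 38 \left(- \frac{6}{12}\right) \left(-4\right) = - 38 \left(\left(-6\right) \frac{1}{12}\right) \left(-4\right) = \left(-38\right) \left(- \frac{1}{2}\right) \left(-4\right) = 19 \left(-4\right) = -76$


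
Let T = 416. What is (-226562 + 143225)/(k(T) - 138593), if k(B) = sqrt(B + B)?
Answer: 296151919/492513303 + 222232*sqrt(13)/6402672939 ≈ 0.60143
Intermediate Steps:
k(B) = sqrt(2)*sqrt(B) (k(B) = sqrt(2*B) = sqrt(2)*sqrt(B))
(-226562 + 143225)/(k(T) - 138593) = (-226562 + 143225)/(sqrt(2)*sqrt(416) - 138593) = -83337/(sqrt(2)*(4*sqrt(26)) - 138593) = -83337/(8*sqrt(13) - 138593) = -83337/(-138593 + 8*sqrt(13))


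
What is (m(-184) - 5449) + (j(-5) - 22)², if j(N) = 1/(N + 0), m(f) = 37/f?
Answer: -22799261/4600 ≈ -4956.4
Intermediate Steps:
j(N) = 1/N
(m(-184) - 5449) + (j(-5) - 22)² = (37/(-184) - 5449) + (1/(-5) - 22)² = (37*(-1/184) - 5449) + (-⅕ - 22)² = (-37/184 - 5449) + (-111/5)² = -1002653/184 + 12321/25 = -22799261/4600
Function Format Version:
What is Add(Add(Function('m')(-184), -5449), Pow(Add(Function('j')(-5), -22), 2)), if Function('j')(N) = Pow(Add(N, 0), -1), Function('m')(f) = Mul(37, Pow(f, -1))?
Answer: Rational(-22799261, 4600) ≈ -4956.4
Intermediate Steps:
Function('j')(N) = Pow(N, -1)
Add(Add(Function('m')(-184), -5449), Pow(Add(Function('j')(-5), -22), 2)) = Add(Add(Mul(37, Pow(-184, -1)), -5449), Pow(Add(Pow(-5, -1), -22), 2)) = Add(Add(Mul(37, Rational(-1, 184)), -5449), Pow(Add(Rational(-1, 5), -22), 2)) = Add(Add(Rational(-37, 184), -5449), Pow(Rational(-111, 5), 2)) = Add(Rational(-1002653, 184), Rational(12321, 25)) = Rational(-22799261, 4600)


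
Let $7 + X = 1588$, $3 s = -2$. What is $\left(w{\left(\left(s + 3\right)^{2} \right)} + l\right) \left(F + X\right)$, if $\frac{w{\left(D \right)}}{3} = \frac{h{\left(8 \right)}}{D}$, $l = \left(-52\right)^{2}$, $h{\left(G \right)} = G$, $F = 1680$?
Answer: $\frac{432773832}{49} \approx 8.8321 \cdot 10^{6}$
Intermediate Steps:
$s = - \frac{2}{3}$ ($s = \frac{1}{3} \left(-2\right) = - \frac{2}{3} \approx -0.66667$)
$l = 2704$
$w{\left(D \right)} = \frac{24}{D}$ ($w{\left(D \right)} = 3 \frac{8}{D} = \frac{24}{D}$)
$X = 1581$ ($X = -7 + 1588 = 1581$)
$\left(w{\left(\left(s + 3\right)^{2} \right)} + l\right) \left(F + X\right) = \left(\frac{24}{\left(- \frac{2}{3} + 3\right)^{2}} + 2704\right) \left(1680 + 1581\right) = \left(\frac{24}{\left(\frac{7}{3}\right)^{2}} + 2704\right) 3261 = \left(\frac{24}{\frac{49}{9}} + 2704\right) 3261 = \left(24 \cdot \frac{9}{49} + 2704\right) 3261 = \left(\frac{216}{49} + 2704\right) 3261 = \frac{132712}{49} \cdot 3261 = \frac{432773832}{49}$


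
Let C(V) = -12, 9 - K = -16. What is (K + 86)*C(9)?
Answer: -1332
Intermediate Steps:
K = 25 (K = 9 - 1*(-16) = 9 + 16 = 25)
(K + 86)*C(9) = (25 + 86)*(-12) = 111*(-12) = -1332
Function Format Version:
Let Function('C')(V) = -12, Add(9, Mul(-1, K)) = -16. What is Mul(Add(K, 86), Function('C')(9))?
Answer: -1332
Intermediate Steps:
K = 25 (K = Add(9, Mul(-1, -16)) = Add(9, 16) = 25)
Mul(Add(K, 86), Function('C')(9)) = Mul(Add(25, 86), -12) = Mul(111, -12) = -1332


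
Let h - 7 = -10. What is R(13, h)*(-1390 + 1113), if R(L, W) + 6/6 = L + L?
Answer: -6925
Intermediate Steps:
h = -3 (h = 7 - 10 = -3)
R(L, W) = -1 + 2*L (R(L, W) = -1 + (L + L) = -1 + 2*L)
R(13, h)*(-1390 + 1113) = (-1 + 2*13)*(-1390 + 1113) = (-1 + 26)*(-277) = 25*(-277) = -6925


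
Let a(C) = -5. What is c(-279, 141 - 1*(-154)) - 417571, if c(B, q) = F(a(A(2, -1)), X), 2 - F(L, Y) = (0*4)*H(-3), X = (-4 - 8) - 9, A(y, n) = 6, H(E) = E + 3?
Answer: -417569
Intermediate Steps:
H(E) = 3 + E
X = -21 (X = -12 - 9 = -21)
F(L, Y) = 2 (F(L, Y) = 2 - 0*4*(3 - 3) = 2 - 0*0 = 2 - 1*0 = 2 + 0 = 2)
c(B, q) = 2
c(-279, 141 - 1*(-154)) - 417571 = 2 - 417571 = -417569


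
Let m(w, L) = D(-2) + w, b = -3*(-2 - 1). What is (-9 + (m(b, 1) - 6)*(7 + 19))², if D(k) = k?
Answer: 289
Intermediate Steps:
b = 9 (b = -3*(-3) = 9)
m(w, L) = -2 + w
(-9 + (m(b, 1) - 6)*(7 + 19))² = (-9 + ((-2 + 9) - 6)*(7 + 19))² = (-9 + (7 - 6)*26)² = (-9 + 1*26)² = (-9 + 26)² = 17² = 289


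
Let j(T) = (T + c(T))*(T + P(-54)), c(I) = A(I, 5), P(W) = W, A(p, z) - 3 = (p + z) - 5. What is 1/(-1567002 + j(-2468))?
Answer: 1/10874024 ≈ 9.1962e-8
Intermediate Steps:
A(p, z) = -2 + p + z (A(p, z) = 3 + ((p + z) - 5) = 3 + (-5 + p + z) = -2 + p + z)
c(I) = 3 + I (c(I) = -2 + I + 5 = 3 + I)
j(T) = (-54 + T)*(3 + 2*T) (j(T) = (T + (3 + T))*(T - 54) = (3 + 2*T)*(-54 + T) = (-54 + T)*(3 + 2*T))
1/(-1567002 + j(-2468)) = 1/(-1567002 + (-162 - 105*(-2468) + 2*(-2468)**2)) = 1/(-1567002 + (-162 + 259140 + 2*6091024)) = 1/(-1567002 + (-162 + 259140 + 12182048)) = 1/(-1567002 + 12441026) = 1/10874024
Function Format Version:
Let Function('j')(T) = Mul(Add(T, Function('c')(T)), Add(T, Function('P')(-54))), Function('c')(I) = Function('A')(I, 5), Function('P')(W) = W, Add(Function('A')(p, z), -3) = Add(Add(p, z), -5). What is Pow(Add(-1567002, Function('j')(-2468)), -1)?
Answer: Rational(1, 10874024) ≈ 9.1962e-8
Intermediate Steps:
Function('A')(p, z) = Add(-2, p, z) (Function('A')(p, z) = Add(3, Add(Add(p, z), -5)) = Add(3, Add(-5, p, z)) = Add(-2, p, z))
Function('c')(I) = Add(3, I) (Function('c')(I) = Add(-2, I, 5) = Add(3, I))
Function('j')(T) = Mul(Add(-54, T), Add(3, Mul(2, T))) (Function('j')(T) = Mul(Add(T, Add(3, T)), Add(T, -54)) = Mul(Add(3, Mul(2, T)), Add(-54, T)) = Mul(Add(-54, T), Add(3, Mul(2, T))))
Pow(Add(-1567002, Function('j')(-2468)), -1) = Pow(Add(-1567002, Add(-162, Mul(-105, -2468), Mul(2, Pow(-2468, 2)))), -1) = Pow(Add(-1567002, Add(-162, 259140, Mul(2, 6091024))), -1) = Pow(Add(-1567002, Add(-162, 259140, 12182048)), -1) = Pow(Add(-1567002, 12441026), -1) = Pow(10874024, -1) = Rational(1, 10874024)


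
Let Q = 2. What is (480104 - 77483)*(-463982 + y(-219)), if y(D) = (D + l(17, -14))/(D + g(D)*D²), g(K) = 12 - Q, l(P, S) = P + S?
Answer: -29851501314453846/159797 ≈ -1.8681e+11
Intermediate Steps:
g(K) = 10 (g(K) = 12 - 1*2 = 12 - 2 = 10)
y(D) = (3 + D)/(D + 10*D²) (y(D) = (D + (17 - 14))/(D + 10*D²) = (D + 3)/(D + 10*D²) = (3 + D)/(D + 10*D²))
(480104 - 77483)*(-463982 + y(-219)) = (480104 - 77483)*(-463982 + (3 - 219)/((-219)*(1 + 10*(-219)))) = 402621*(-463982 - 1/219*(-216)/(1 - 2190)) = 402621*(-463982 - 1/219*(-216)/(-2189)) = 402621*(-463982 - 1/219*(-1/2189)*(-216)) = 402621*(-463982 - 72/159797) = 402621*(-74142931726/159797) = -29851501314453846/159797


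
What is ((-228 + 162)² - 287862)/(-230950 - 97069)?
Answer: 283506/328019 ≈ 0.86430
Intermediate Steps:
((-228 + 162)² - 287862)/(-230950 - 97069) = ((-66)² - 287862)/(-328019) = (4356 - 287862)*(-1/328019) = -283506*(-1/328019) = 283506/328019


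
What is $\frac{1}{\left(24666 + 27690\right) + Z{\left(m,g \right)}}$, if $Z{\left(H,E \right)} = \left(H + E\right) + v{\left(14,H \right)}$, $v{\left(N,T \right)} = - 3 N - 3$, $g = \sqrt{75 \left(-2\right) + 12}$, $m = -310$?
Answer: $\frac{52001}{2704104139} - \frac{i \sqrt{138}}{2704104139} \approx 1.923 \cdot 10^{-5} - 4.3443 \cdot 10^{-9} i$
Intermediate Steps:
$g = i \sqrt{138}$ ($g = \sqrt{-150 + 12} = \sqrt{-138} = i \sqrt{138} \approx 11.747 i$)
$v{\left(N,T \right)} = -3 - 3 N$
$Z{\left(H,E \right)} = -45 + E + H$ ($Z{\left(H,E \right)} = \left(H + E\right) - 45 = \left(E + H\right) - 45 = -45 + E + H$)
$\frac{1}{\left(24666 + 27690\right) + Z{\left(m,g \right)}} = \frac{1}{\left(24666 + 27690\right) - \left(355 - i \sqrt{138}\right)} = \frac{1}{52356 - \left(355 - i \sqrt{138}\right)} = \frac{1}{52001 + i \sqrt{138}}$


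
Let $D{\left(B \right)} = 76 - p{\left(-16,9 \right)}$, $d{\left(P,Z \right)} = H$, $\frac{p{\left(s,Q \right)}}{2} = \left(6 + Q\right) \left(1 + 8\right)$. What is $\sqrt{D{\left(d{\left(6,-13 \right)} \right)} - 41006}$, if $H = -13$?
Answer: $20 i \sqrt{103} \approx 202.98 i$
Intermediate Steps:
$p{\left(s,Q \right)} = 108 + 18 Q$ ($p{\left(s,Q \right)} = 2 \left(6 + Q\right) \left(1 + 8\right) = 2 \left(6 + Q\right) 9 = 2 \left(54 + 9 Q\right) = 108 + 18 Q$)
$d{\left(P,Z \right)} = -13$
$D{\left(B \right)} = -194$ ($D{\left(B \right)} = 76 - \left(108 + 18 \cdot 9\right) = 76 - \left(108 + 162\right) = 76 - 270 = -194$)
$\sqrt{D{\left(d{\left(6,-13 \right)} \right)} - 41006} = \sqrt{-194 - 41006} = \sqrt{-41200} = 20 i \sqrt{103}$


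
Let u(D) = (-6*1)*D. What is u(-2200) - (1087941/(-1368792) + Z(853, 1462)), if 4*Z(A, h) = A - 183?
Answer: 5946623227/456264 ≈ 13033.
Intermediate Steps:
u(D) = -6*D
Z(A, h) = -183/4 + A/4 (Z(A, h) = (A - 183)/4 = (-183 + A)/4 = -183/4 + A/4)
u(-2200) - (1087941/(-1368792) + Z(853, 1462)) = -6*(-2200) - (1087941/(-1368792) + (-183/4 + (1/4)*853)) = 13200 - (1087941*(-1/1368792) + (-183/4 + 853/4)) = 13200 - (-362647/456264 + 335/2) = 13200 - 1*76061573/456264 = 13200 - 76061573/456264 = 5946623227/456264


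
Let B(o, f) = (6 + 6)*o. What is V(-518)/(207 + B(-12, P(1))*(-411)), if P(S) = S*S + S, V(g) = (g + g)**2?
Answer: 1073296/59391 ≈ 18.072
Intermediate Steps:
V(g) = 4*g**2 (V(g) = (2*g)**2 = 4*g**2)
P(S) = S + S**2 (P(S) = S**2 + S = S + S**2)
B(o, f) = 12*o
V(-518)/(207 + B(-12, P(1))*(-411)) = (4*(-518)**2)/(207 + (12*(-12))*(-411)) = (4*268324)/(207 - 144*(-411)) = 1073296/(207 + 59184) = 1073296/59391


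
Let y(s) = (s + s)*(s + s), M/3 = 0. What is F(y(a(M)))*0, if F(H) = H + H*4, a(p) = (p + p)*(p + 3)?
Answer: 0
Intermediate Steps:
M = 0 (M = 3*0 = 0)
a(p) = 2*p*(3 + p) (a(p) = (2*p)*(3 + p) = 2*p*(3 + p))
y(s) = 4*s² (y(s) = (2*s)*(2*s) = 4*s²)
F(H) = 5*H (F(H) = H + 4*H = 5*H)
F(y(a(M)))*0 = (5*(4*(2*0*(3 + 0))²))*0 = (5*(4*(2*0*3)²))*0 = (5*(4*0²))*0 = (5*(4*0))*0 = (5*0)*0 = 0*0 = 0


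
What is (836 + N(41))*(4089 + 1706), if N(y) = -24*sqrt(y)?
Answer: 4844620 - 139080*sqrt(41) ≈ 3.9541e+6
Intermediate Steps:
(836 + N(41))*(4089 + 1706) = (836 - 24*sqrt(41))*(4089 + 1706) = (836 - 24*sqrt(41))*5795 = 4844620 - 139080*sqrt(41)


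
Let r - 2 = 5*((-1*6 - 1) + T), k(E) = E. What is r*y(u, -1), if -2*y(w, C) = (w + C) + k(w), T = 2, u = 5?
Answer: 207/2 ≈ 103.50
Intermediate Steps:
r = -23 (r = 2 + 5*((-1*6 - 1) + 2) = 2 + 5*((-6 - 1) + 2) = 2 + 5*(-7 + 2) = 2 + 5*(-5) = 2 - 25 = -23)
y(w, C) = -w - C/2 (y(w, C) = -((w + C) + w)/2 = -((C + w) + w)/2 = -(C + 2*w)/2 = -w - C/2)
r*y(u, -1) = -23*(-1*5 - 1/2*(-1)) = -23*(-5 + 1/2) = -23*(-9/2) = 207/2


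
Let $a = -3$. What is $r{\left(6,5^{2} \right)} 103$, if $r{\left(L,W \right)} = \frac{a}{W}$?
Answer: $- \frac{309}{25} \approx -12.36$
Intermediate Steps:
$r{\left(L,W \right)} = - \frac{3}{W}$
$r{\left(6,5^{2} \right)} 103 = - \frac{3}{5^{2}} \cdot 103 = - \frac{3}{25} \cdot 103 = \left(-3\right) \frac{1}{25} \cdot 103 = \left(- \frac{3}{25}\right) 103 = - \frac{309}{25}$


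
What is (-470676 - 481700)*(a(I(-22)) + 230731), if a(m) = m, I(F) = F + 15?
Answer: -219736000224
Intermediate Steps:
I(F) = 15 + F
(-470676 - 481700)*(a(I(-22)) + 230731) = (-470676 - 481700)*((15 - 22) + 230731) = -952376*(-7 + 230731) = -952376*230724 = -219736000224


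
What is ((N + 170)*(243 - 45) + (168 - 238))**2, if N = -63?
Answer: 445885456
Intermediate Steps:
((N + 170)*(243 - 45) + (168 - 238))**2 = ((-63 + 170)*(243 - 45) + (168 - 238))**2 = (107*198 - 70)**2 = (21186 - 70)**2 = 21116**2 = 445885456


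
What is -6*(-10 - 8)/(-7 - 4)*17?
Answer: -1836/11 ≈ -166.91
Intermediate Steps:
-6*(-10 - 8)/(-7 - 4)*17 = -(-108)/(-11)*17 = -(-108)*(-1)/11*17 = -6*18/11*17 = -108/11*17 = -1836/11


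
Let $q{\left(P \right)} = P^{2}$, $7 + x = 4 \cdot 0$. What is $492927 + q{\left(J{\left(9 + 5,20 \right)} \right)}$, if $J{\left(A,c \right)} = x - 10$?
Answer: $493216$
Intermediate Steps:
$x = -7$ ($x = -7 + 4 \cdot 0 = -7 + 0 = -7$)
$J{\left(A,c \right)} = -17$ ($J{\left(A,c \right)} = -7 - 10 = -17$)
$492927 + q{\left(J{\left(9 + 5,20 \right)} \right)} = 492927 + \left(-17\right)^{2} = 492927 + 289 = 493216$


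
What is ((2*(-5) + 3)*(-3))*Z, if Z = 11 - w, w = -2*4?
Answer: 399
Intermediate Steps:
w = -8
Z = 19 (Z = 11 - 1*(-8) = 11 + 8 = 19)
((2*(-5) + 3)*(-3))*Z = ((2*(-5) + 3)*(-3))*19 = ((-10 + 3)*(-3))*19 = -7*(-3)*19 = 21*19 = 399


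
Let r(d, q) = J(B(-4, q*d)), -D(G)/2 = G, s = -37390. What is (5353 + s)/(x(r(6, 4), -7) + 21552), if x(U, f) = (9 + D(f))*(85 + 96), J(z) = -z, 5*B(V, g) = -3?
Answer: -32037/25715 ≈ -1.2458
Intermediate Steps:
D(G) = -2*G
B(V, g) = -⅗ (B(V, g) = (⅕)*(-3) = -⅗)
r(d, q) = ⅗ (r(d, q) = -1*(-⅗) = ⅗)
x(U, f) = 1629 - 362*f (x(U, f) = (9 - 2*f)*(85 + 96) = (9 - 2*f)*181 = 1629 - 362*f)
(5353 + s)/(x(r(6, 4), -7) + 21552) = (5353 - 37390)/((1629 - 362*(-7)) + 21552) = -32037/((1629 + 2534) + 21552) = -32037/(4163 + 21552) = -32037/25715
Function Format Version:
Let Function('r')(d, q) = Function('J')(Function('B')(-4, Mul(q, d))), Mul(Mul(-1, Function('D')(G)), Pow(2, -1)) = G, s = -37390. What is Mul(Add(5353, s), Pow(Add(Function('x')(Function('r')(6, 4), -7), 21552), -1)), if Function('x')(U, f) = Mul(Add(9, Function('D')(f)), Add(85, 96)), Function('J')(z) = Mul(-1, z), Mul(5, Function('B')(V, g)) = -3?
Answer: Rational(-32037, 25715) ≈ -1.2458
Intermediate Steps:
Function('D')(G) = Mul(-2, G)
Function('B')(V, g) = Rational(-3, 5) (Function('B')(V, g) = Mul(Rational(1, 5), -3) = Rational(-3, 5))
Function('r')(d, q) = Rational(3, 5) (Function('r')(d, q) = Mul(-1, Rational(-3, 5)) = Rational(3, 5))
Function('x')(U, f) = Add(1629, Mul(-362, f)) (Function('x')(U, f) = Mul(Add(9, Mul(-2, f)), Add(85, 96)) = Mul(Add(9, Mul(-2, f)), 181) = Add(1629, Mul(-362, f)))
Mul(Add(5353, s), Pow(Add(Function('x')(Function('r')(6, 4), -7), 21552), -1)) = Mul(Add(5353, -37390), Pow(Add(Add(1629, Mul(-362, -7)), 21552), -1)) = Mul(-32037, Pow(Add(Add(1629, 2534), 21552), -1)) = Mul(-32037, Pow(Add(4163, 21552), -1)) = Mul(-32037, Pow(25715, -1)) = Mul(-32037, Rational(1, 25715)) = Rational(-32037, 25715)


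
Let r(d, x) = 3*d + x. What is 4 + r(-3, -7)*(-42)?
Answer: 676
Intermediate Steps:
r(d, x) = x + 3*d
4 + r(-3, -7)*(-42) = 4 + (-7 + 3*(-3))*(-42) = 4 + (-7 - 9)*(-42) = 4 - 16*(-42) = 4 + 672 = 676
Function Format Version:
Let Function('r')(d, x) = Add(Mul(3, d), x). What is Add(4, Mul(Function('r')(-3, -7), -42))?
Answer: 676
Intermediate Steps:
Function('r')(d, x) = Add(x, Mul(3, d))
Add(4, Mul(Function('r')(-3, -7), -42)) = Add(4, Mul(Add(-7, Mul(3, -3)), -42)) = Add(4, Mul(Add(-7, -9), -42)) = Add(4, Mul(-16, -42)) = Add(4, 672) = 676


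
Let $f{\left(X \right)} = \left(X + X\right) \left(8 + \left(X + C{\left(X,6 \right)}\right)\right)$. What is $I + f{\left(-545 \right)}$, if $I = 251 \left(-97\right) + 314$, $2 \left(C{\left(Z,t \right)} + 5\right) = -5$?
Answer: $569472$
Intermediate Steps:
$C{\left(Z,t \right)} = - \frac{15}{2}$ ($C{\left(Z,t \right)} = -5 + \frac{1}{2} \left(-5\right) = -5 - \frac{5}{2} = - \frac{15}{2}$)
$f{\left(X \right)} = 2 X \left(\frac{1}{2} + X\right)$ ($f{\left(X \right)} = \left(X + X\right) \left(8 + \left(X - \frac{15}{2}\right)\right) = 2 X \left(8 + \left(- \frac{15}{2} + X\right)\right) = 2 X \left(\frac{1}{2} + X\right)$)
$I = -24033$ ($I = -24347 + 314 = -24033$)
$I + f{\left(-545 \right)} = -24033 - 545 \left(1 + 2 \left(-545\right)\right) = -24033 - 545 \left(1 - 1090\right) = -24033 - -593505 = -24033 + 593505 = 569472$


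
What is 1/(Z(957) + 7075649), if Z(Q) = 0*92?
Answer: 1/7075649 ≈ 1.4133e-7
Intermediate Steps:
Z(Q) = 0
1/(Z(957) + 7075649) = 1/(0 + 7075649) = 1/7075649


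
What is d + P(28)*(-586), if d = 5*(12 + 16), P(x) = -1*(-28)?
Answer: -16268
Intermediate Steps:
P(x) = 28
d = 140 (d = 5*28 = 140)
d + P(28)*(-586) = 140 + 28*(-586) = 140 - 16408 = -16268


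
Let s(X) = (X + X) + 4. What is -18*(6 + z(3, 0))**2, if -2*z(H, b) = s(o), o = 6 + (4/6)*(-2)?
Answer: -8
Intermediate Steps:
o = 14/3 (o = 6 + (4*(1/6))*(-2) = 6 + (2/3)*(-2) = 6 - 4/3 = 14/3 ≈ 4.6667)
s(X) = 4 + 2*X (s(X) = 2*X + 4 = 4 + 2*X)
z(H, b) = -20/3 (z(H, b) = -(4 + 2*(14/3))/2 = -(4 + 28/3)/2 = -1/2*40/3 = -20/3)
-18*(6 + z(3, 0))**2 = -18*(6 - 20/3)**2 = -18*(-2/3)**2 = -18*4/9 = -8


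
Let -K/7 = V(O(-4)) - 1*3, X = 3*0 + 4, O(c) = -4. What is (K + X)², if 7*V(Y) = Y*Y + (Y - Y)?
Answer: 81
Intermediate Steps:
V(Y) = Y²/7 (V(Y) = (Y*Y + (Y - Y))/7 = (Y² + 0)/7 = Y²/7)
X = 4 (X = 0 + 4 = 4)
K = 5 (K = -7*((⅐)*(-4)² - 1*3) = -7*((⅐)*16 - 3) = -7*(16/7 - 3) = -7*(-5/7) = 5)
(K + X)² = (5 + 4)² = 9² = 81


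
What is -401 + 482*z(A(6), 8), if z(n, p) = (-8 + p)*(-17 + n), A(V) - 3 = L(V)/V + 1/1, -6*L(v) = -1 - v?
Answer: -401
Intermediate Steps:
L(v) = 1/6 + v/6 (L(v) = -(-1 - v)/6 = 1/6 + v/6)
A(V) = 4 + (1/6 + V/6)/V (A(V) = 3 + ((1/6 + V/6)/V + 1/1) = 3 + ((1/6 + V/6)/V + 1*1) = 3 + ((1/6 + V/6)/V + 1) = 3 + (1 + (1/6 + V/6)/V) = 4 + (1/6 + V/6)/V)
z(n, p) = (-17 + n)*(-8 + p)
-401 + 482*z(A(6), 8) = -401 + 482*(136 - 17*8 - 4*(1 + 25*6)/(3*6) + ((1/6)*(1 + 25*6)/6)*8) = -401 + 482*(136 - 136 - 4*(1 + 150)/(3*6) + ((1/6)*(1/6)*(1 + 150))*8) = -401 + 482*(136 - 136 - 4*151/(3*6) + ((1/6)*(1/6)*151)*8) = -401 + 482*(136 - 136 - 8*151/36 + (151/36)*8) = -401 + 482*(136 - 136 - 302/9 + 302/9) = -401 + 482*0 = -401 + 0 = -401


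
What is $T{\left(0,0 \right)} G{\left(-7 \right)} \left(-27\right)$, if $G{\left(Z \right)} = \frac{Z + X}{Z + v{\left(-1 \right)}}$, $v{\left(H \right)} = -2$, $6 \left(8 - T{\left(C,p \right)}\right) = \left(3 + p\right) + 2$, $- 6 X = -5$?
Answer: $- \frac{1591}{12} \approx -132.58$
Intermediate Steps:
$X = \frac{5}{6}$ ($X = \left(- \frac{1}{6}\right) \left(-5\right) = \frac{5}{6} \approx 0.83333$)
$T{\left(C,p \right)} = \frac{43}{6} - \frac{p}{6}$ ($T{\left(C,p \right)} = 8 - \frac{\left(3 + p\right) + 2}{6} = 8 - \frac{5 + p}{6} = 8 - \left(\frac{5}{6} + \frac{p}{6}\right) = \frac{43}{6} - \frac{p}{6}$)
$G{\left(Z \right)} = \frac{\frac{5}{6} + Z}{-2 + Z}$ ($G{\left(Z \right)} = \frac{Z + \frac{5}{6}}{Z - 2} = \frac{\frac{5}{6} + Z}{-2 + Z}$)
$T{\left(0,0 \right)} G{\left(-7 \right)} \left(-27\right) = \left(\frac{43}{6} - 0\right) \frac{\frac{5}{6} - 7}{-2 - 7} \left(-27\right) = \left(\frac{43}{6} + 0\right) \frac{1}{-9} \left(- \frac{37}{6}\right) \left(-27\right) = \frac{43 \left(\left(- \frac{1}{9}\right) \left(- \frac{37}{6}\right)\right)}{6} \left(-27\right) = \frac{43}{6} \cdot \frac{37}{54} \left(-27\right) = \frac{1591}{324} \left(-27\right) = - \frac{1591}{12}$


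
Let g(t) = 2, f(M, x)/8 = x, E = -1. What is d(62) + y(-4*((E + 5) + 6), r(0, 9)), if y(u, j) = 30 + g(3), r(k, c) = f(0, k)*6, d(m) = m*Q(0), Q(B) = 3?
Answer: 218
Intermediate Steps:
f(M, x) = 8*x
d(m) = 3*m (d(m) = m*3 = 3*m)
r(k, c) = 48*k (r(k, c) = (8*k)*6 = 48*k)
y(u, j) = 32 (y(u, j) = 30 + 2 = 32)
d(62) + y(-4*((E + 5) + 6), r(0, 9)) = 3*62 + 32 = 186 + 32 = 218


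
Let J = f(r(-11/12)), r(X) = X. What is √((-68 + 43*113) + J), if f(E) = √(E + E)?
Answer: √(172476 + 6*I*√66)/6 ≈ 69.217 + 0.0097809*I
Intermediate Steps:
f(E) = √2*√E (f(E) = √(2*E) = √2*√E)
J = I*√66/6 (J = √2*√(-11/12) = √2*(I*√33/6) = I*√66/6 ≈ 1.354*I)
√((-68 + 43*113) + J) = √((-68 + 43*113) + I*√66/6) = √((-68 + 4859) + I*√66/6) = √(4791 + I*√66/6)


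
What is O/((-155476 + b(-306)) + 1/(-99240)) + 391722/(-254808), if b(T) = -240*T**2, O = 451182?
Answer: -148510933865949607/95366745197823588 ≈ -1.5573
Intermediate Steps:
O/((-155476 + b(-306)) + 1/(-99240)) + 391722/(-254808) = 451182/((-155476 - 240*(-306)**2) + 1/(-99240)) + 391722/(-254808) = 451182/((-155476 - 240*93636) - 1/99240) + 391722*(-1/254808) = 451182/((-155476 - 22472640) - 1/99240) - 65287/42468 = 451182/(-22628116 - 1/99240) - 65287/42468 = 451182/(-2245614231841/99240) - 65287/42468 = 451182*(-99240/2245614231841) - 65287/42468 = -44775301680/2245614231841 - 65287/42468 = -148510933865949607/95366745197823588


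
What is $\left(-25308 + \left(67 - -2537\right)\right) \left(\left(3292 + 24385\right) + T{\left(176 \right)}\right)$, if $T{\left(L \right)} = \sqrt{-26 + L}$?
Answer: $-628378608 - 113520 \sqrt{6} \approx -6.2866 \cdot 10^{8}$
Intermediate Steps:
$\left(-25308 + \left(67 - -2537\right)\right) \left(\left(3292 + 24385\right) + T{\left(176 \right)}\right) = \left(-25308 + \left(67 - -2537\right)\right) \left(\left(3292 + 24385\right) + \sqrt{-26 + 176}\right) = \left(-25308 + \left(67 + 2537\right)\right) \left(27677 + \sqrt{150}\right) = \left(-25308 + 2604\right) \left(27677 + 5 \sqrt{6}\right) = - 22704 \left(27677 + 5 \sqrt{6}\right) = -628378608 - 113520 \sqrt{6}$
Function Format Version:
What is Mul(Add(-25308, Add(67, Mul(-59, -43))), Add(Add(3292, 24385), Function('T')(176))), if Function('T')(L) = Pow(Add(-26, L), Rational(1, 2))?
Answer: Add(-628378608, Mul(-113520, Pow(6, Rational(1, 2)))) ≈ -6.2866e+8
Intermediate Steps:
Mul(Add(-25308, Add(67, Mul(-59, -43))), Add(Add(3292, 24385), Function('T')(176))) = Mul(Add(-25308, Add(67, Mul(-59, -43))), Add(Add(3292, 24385), Pow(Add(-26, 176), Rational(1, 2)))) = Mul(Add(-25308, Add(67, 2537)), Add(27677, Pow(150, Rational(1, 2)))) = Mul(Add(-25308, 2604), Add(27677, Mul(5, Pow(6, Rational(1, 2))))) = Mul(-22704, Add(27677, Mul(5, Pow(6, Rational(1, 2))))) = Add(-628378608, Mul(-113520, Pow(6, Rational(1, 2))))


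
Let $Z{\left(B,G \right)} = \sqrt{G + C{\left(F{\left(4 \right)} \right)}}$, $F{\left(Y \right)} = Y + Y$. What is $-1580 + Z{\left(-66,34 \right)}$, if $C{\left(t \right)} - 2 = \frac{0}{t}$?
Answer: $-1574$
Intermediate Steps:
$F{\left(Y \right)} = 2 Y$
$C{\left(t \right)} = 2$ ($C{\left(t \right)} = 2 + \frac{0}{t} = 2 + 0 = 2$)
$Z{\left(B,G \right)} = \sqrt{2 + G}$ ($Z{\left(B,G \right)} = \sqrt{G + 2} = \sqrt{2 + G}$)
$-1580 + Z{\left(-66,34 \right)} = -1580 + \sqrt{2 + 34} = -1580 + \sqrt{36} = -1580 + 6 = -1574$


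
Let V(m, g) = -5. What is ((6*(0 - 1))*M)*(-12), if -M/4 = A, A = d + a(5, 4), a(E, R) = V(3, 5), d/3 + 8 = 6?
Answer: 3168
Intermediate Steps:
d = -6 (d = -24 + 3*6 = -24 + 18 = -6)
a(E, R) = -5
A = -11 (A = -6 - 5 = -11)
M = 44 (M = -4*(-11) = 44)
((6*(0 - 1))*M)*(-12) = ((6*(0 - 1))*44)*(-12) = ((6*(-1))*44)*(-12) = -6*44*(-12) = -264*(-12) = 3168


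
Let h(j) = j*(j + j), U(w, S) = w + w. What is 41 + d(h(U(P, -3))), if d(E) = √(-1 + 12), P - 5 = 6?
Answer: 41 + √11 ≈ 44.317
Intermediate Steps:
P = 11 (P = 5 + 6 = 11)
U(w, S) = 2*w
h(j) = 2*j² (h(j) = j*(2*j) = 2*j²)
d(E) = √11
41 + d(h(U(P, -3))) = 41 + √11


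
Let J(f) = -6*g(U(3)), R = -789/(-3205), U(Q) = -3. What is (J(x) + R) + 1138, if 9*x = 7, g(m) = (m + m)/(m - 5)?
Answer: 7267313/6410 ≈ 1133.7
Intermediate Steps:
R = 789/3205 (R = -789*(-1/3205) = 789/3205 ≈ 0.24618)
g(m) = 2*m/(-5 + m) (g(m) = (2*m)/(-5 + m) = 2*m/(-5 + m))
x = 7/9 (x = (⅑)*7 = 7/9 ≈ 0.77778)
J(f) = -9/2 (J(f) = -12*(-3)/(-5 - 3) = -12*(-3)/(-8) = -12*(-3)*(-1)/8 = -6*¾ = -9/2)
(J(x) + R) + 1138 = (-9/2 + 789/3205) + 1138 = -27267/6410 + 1138 = 7267313/6410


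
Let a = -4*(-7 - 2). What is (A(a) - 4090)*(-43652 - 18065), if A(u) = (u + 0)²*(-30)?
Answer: 2651979490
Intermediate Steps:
a = 36 (a = -4*(-9) = 36)
A(u) = -30*u² (A(u) = u²*(-30) = -30*u²)
(A(a) - 4090)*(-43652 - 18065) = (-30*36² - 4090)*(-43652 - 18065) = (-30*1296 - 4090)*(-61717) = (-38880 - 4090)*(-61717) = -42970*(-61717) = 2651979490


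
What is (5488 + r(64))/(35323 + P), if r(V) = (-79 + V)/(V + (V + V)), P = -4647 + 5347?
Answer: 351227/2305472 ≈ 0.15234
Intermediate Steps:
P = 700
r(V) = (-79 + V)/(3*V) (r(V) = (-79 + V)/(V + 2*V) = (-79 + V)/((3*V)) = (-79 + V)*(1/(3*V)) = (-79 + V)/(3*V))
(5488 + r(64))/(35323 + P) = (5488 + (1/3)*(-79 + 64)/64)/(35323 + 700) = (5488 + (1/3)*(1/64)*(-15))/36023 = (5488 - 5/64)*(1/36023) = (351227/64)*(1/36023) = 351227/2305472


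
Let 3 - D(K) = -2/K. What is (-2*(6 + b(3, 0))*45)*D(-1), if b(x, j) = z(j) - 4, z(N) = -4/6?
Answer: -120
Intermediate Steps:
z(N) = -⅔ (z(N) = -4*⅙ = -⅔)
D(K) = 3 + 2/K (D(K) = 3 - (-2)/K = 3 + 2/K)
b(x, j) = -14/3 (b(x, j) = -⅔ - 4 = -14/3)
(-2*(6 + b(3, 0))*45)*D(-1) = (-2*(6 - 14/3)*45)*(3 + 2/(-1)) = (-2*4/3*45)*(3 + 2*(-1)) = (-8/3*45)*(3 - 2) = -120*1 = -120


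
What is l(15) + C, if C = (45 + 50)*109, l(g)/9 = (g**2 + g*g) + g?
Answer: 14540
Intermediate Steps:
l(g) = 9*g + 18*g**2 (l(g) = 9*((g**2 + g*g) + g) = 9*((g**2 + g**2) + g) = 9*(2*g**2 + g) = 9*(g + 2*g**2) = 9*g + 18*g**2)
C = 10355 (C = 95*109 = 10355)
l(15) + C = 9*15*(1 + 2*15) + 10355 = 9*15*(1 + 30) + 10355 = 9*15*31 + 10355 = 4185 + 10355 = 14540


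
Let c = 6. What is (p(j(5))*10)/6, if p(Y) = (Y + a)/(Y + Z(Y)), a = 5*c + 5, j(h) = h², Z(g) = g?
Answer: 2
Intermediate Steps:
a = 35 (a = 5*6 + 5 = 30 + 5 = 35)
p(Y) = (35 + Y)/(2*Y) (p(Y) = (Y + 35)/(Y + Y) = (35 + Y)/((2*Y)) = (35 + Y)*(1/(2*Y)) = (35 + Y)/(2*Y))
(p(j(5))*10)/6 = (((35 + 5²)/(2*(5²)))*10)/6 = (((½)*(35 + 25)/25)*10)*(⅙) = (((½)*(1/25)*60)*10)*(⅙) = ((6/5)*10)*(⅙) = 12*(⅙) = 2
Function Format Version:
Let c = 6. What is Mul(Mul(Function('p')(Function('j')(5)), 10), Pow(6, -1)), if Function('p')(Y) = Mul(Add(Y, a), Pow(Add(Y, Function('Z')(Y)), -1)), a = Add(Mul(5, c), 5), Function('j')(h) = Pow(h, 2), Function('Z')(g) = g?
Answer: 2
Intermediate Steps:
a = 35 (a = Add(Mul(5, 6), 5) = Add(30, 5) = 35)
Function('p')(Y) = Mul(Rational(1, 2), Pow(Y, -1), Add(35, Y)) (Function('p')(Y) = Mul(Add(Y, 35), Pow(Add(Y, Y), -1)) = Mul(Add(35, Y), Pow(Mul(2, Y), -1)) = Mul(Add(35, Y), Mul(Rational(1, 2), Pow(Y, -1))) = Mul(Rational(1, 2), Pow(Y, -1), Add(35, Y)))
Mul(Mul(Function('p')(Function('j')(5)), 10), Pow(6, -1)) = Mul(Mul(Mul(Rational(1, 2), Pow(Pow(5, 2), -1), Add(35, Pow(5, 2))), 10), Pow(6, -1)) = Mul(Mul(Mul(Rational(1, 2), Pow(25, -1), Add(35, 25)), 10), Rational(1, 6)) = Mul(Mul(Mul(Rational(1, 2), Rational(1, 25), 60), 10), Rational(1, 6)) = Mul(Mul(Rational(6, 5), 10), Rational(1, 6)) = Mul(12, Rational(1, 6)) = 2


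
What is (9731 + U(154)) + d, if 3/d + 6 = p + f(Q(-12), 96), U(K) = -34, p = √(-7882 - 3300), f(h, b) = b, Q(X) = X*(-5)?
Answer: 93488912/9641 - 3*I*√11182/19282 ≈ 9697.0 - 0.016452*I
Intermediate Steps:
Q(X) = -5*X
p = I*√11182 (p = √(-11182) = I*√11182 ≈ 105.74*I)
d = 3/(90 + I*√11182) (d = 3/(-6 + (I*√11182 + 96)) = 3/(-6 + (96 + I*√11182)) = 3/(90 + I*√11182) ≈ 0.014003 - 0.016452*I)
(9731 + U(154)) + d = (9731 - 34) + (135/9641 - 3*I*√11182/19282) = 9697 + (135/9641 - 3*I*√11182/19282) = 93488912/9641 - 3*I*√11182/19282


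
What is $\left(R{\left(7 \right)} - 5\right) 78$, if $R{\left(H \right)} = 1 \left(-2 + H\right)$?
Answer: $0$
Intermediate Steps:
$R{\left(H \right)} = -2 + H$
$\left(R{\left(7 \right)} - 5\right) 78 = \left(\left(-2 + 7\right) - 5\right) 78 = \left(5 - 5\right) 78 = 0 \cdot 78 = 0$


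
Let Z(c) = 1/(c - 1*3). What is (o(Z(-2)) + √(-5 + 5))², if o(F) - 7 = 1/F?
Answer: 4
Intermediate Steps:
Z(c) = 1/(-3 + c) (Z(c) = 1/(c - 3) = 1/(-3 + c))
o(F) = 7 + 1/F
(o(Z(-2)) + √(-5 + 5))² = ((7 + 1/(1/(-3 - 2))) + √(-5 + 5))² = ((7 + 1/(1/(-5))) + √0)² = ((7 + 1/(-⅕)) + 0)² = ((7 - 5) + 0)² = (2 + 0)² = 2² = 4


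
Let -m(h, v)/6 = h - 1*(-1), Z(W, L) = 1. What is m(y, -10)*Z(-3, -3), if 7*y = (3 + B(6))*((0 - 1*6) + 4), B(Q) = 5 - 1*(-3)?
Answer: 90/7 ≈ 12.857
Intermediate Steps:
B(Q) = 8 (B(Q) = 5 + 3 = 8)
y = -22/7 (y = ((3 + 8)*((0 - 1*6) + 4))/7 = (11*((0 - 6) + 4))/7 = (11*(-6 + 4))/7 = (11*(-2))/7 = (⅐)*(-22) = -22/7 ≈ -3.1429)
m(h, v) = -6 - 6*h (m(h, v) = -6*(h - 1*(-1)) = -6*(h + 1) = -6*(1 + h) = -6 - 6*h)
m(y, -10)*Z(-3, -3) = (-6 - 6*(-22/7))*1 = (-6 + 132/7)*1 = (90/7)*1 = 90/7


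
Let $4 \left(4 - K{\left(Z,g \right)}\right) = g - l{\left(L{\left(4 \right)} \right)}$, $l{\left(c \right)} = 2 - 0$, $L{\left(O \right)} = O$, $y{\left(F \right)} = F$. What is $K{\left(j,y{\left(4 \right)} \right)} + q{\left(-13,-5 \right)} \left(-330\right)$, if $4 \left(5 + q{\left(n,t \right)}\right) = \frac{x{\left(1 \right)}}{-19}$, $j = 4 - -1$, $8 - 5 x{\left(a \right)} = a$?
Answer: $\frac{31532}{19} \approx 1659.6$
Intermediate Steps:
$x{\left(a \right)} = \frac{8}{5} - \frac{a}{5}$
$l{\left(c \right)} = 2$ ($l{\left(c \right)} = 2 + 0 = 2$)
$j = 5$ ($j = 4 + 1 = 5$)
$K{\left(Z,g \right)} = \frac{9}{2} - \frac{g}{4}$ ($K{\left(Z,g \right)} = 4 - \frac{g - 2}{4} = 4 - \frac{-2 + g}{4} = 4 - \left(- \frac{1}{2} + \frac{g}{4}\right) = \frac{9}{2} - \frac{g}{4}$)
$q{\left(n,t \right)} = - \frac{1907}{380}$ ($q{\left(n,t \right)} = -5 + \frac{\left(\frac{8}{5} - \frac{1}{5}\right) \frac{1}{-19}}{4} = -5 + \frac{\left(\frac{8}{5} - \frac{1}{5}\right) \left(- \frac{1}{19}\right)}{4} = -5 + \frac{\frac{7}{5} \left(- \frac{1}{19}\right)}{4} = -5 + \frac{1}{4} \left(- \frac{7}{95}\right) = -5 - \frac{7}{380} = - \frac{1907}{380}$)
$K{\left(j,y{\left(4 \right)} \right)} + q{\left(-13,-5 \right)} \left(-330\right) = \left(\frac{9}{2} - 1\right) - - \frac{62931}{38} = \left(\frac{9}{2} - 1\right) + \frac{62931}{38} = \frac{7}{2} + \frac{62931}{38} = \frac{31532}{19}$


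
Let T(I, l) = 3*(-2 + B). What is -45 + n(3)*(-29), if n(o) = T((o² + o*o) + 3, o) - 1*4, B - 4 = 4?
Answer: -451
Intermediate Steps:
B = 8 (B = 4 + 4 = 8)
T(I, l) = 18 (T(I, l) = 3*(-2 + 8) = 3*6 = 18)
n(o) = 14 (n(o) = 18 - 1*4 = 18 - 4 = 14)
-45 + n(3)*(-29) = -45 + 14*(-29) = -45 - 406 = -451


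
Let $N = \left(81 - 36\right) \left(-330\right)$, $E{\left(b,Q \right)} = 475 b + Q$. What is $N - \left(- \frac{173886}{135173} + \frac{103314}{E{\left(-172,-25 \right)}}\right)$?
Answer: $- \frac{164019973264578}{11047013425} \approx -14847.0$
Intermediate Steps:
$E{\left(b,Q \right)} = Q + 475 b$
$N = -14850$ ($N = 45 \left(-330\right) = -14850$)
$N - \left(- \frac{173886}{135173} + \frac{103314}{E{\left(-172,-25 \right)}}\right) = -14850 - \left(- \frac{173886}{135173} + \frac{103314}{-25 + 475 \left(-172\right)}\right) = -14850 - \left(- \frac{173886}{135173} + \frac{103314}{-25 - 81700}\right) = -14850 + \left(- \frac{103314}{-81725} + \frac{173886}{135173}\right) = -14850 + \left(\left(-103314\right) \left(- \frac{1}{81725}\right) + \frac{173886}{135173}\right) = -14850 + \left(\frac{103314}{81725} + \frac{173886}{135173}\right) = -14850 + \frac{28176096672}{11047013425} = - \frac{164019973264578}{11047013425}$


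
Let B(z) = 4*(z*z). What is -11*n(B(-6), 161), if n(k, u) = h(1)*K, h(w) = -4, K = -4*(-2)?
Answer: 352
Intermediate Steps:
K = 8
B(z) = 4*z**2
n(k, u) = -32 (n(k, u) = -4*8 = -32)
-11*n(B(-6), 161) = -11*(-32) = 352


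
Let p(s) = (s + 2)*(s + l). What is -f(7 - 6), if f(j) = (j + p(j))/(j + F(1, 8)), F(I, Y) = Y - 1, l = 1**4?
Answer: -7/8 ≈ -0.87500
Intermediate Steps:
l = 1
p(s) = (1 + s)*(2 + s) (p(s) = (s + 2)*(s + 1) = (2 + s)*(1 + s) = (1 + s)*(2 + s))
F(I, Y) = -1 + Y
f(j) = (2 + j**2 + 4*j)/(7 + j) (f(j) = (j + (2 + j**2 + 3*j))/(j + (-1 + 8)) = (2 + j**2 + 4*j)/(j + 7) = (2 + j**2 + 4*j)/(7 + j))
-f(7 - 6) = -(2 + (7 - 6)**2 + 4*(7 - 6))/(7 + (7 - 6)) = -(2 + 1**2 + 4*1)/(7 + 1) = -(2 + 1 + 4)/8 = -7/8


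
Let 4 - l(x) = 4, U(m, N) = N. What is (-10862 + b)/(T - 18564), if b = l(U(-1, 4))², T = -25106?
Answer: 5431/21835 ≈ 0.24873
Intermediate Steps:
l(x) = 0 (l(x) = 4 - 1*4 = 4 - 4 = 0)
b = 0 (b = 0² = 0)
(-10862 + b)/(T - 18564) = (-10862 + 0)/(-25106 - 18564) = -10862/(-43670) = -10862*(-1/43670) = 5431/21835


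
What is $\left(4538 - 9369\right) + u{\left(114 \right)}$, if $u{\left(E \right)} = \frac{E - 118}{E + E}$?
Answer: $- \frac{275368}{57} \approx -4831.0$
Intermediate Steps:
$u{\left(E \right)} = \frac{-118 + E}{2 E}$
$\left(4538 - 9369\right) + u{\left(114 \right)} = \left(4538 - 9369\right) + \frac{-118 + 114}{2 \cdot 114} = \left(4538 - 9369\right) + \frac{1}{2} \cdot \frac{1}{114} \left(-4\right) = -4831 - \frac{1}{57} = - \frac{275368}{57}$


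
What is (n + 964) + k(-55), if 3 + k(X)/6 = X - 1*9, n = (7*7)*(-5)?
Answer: 317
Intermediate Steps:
n = -245 (n = 49*(-5) = -245)
k(X) = -72 + 6*X (k(X) = -18 + 6*(X - 1*9) = -18 + 6*(X - 9) = -18 + 6*(-9 + X) = -18 + (-54 + 6*X) = -72 + 6*X)
(n + 964) + k(-55) = (-245 + 964) + (-72 + 6*(-55)) = 719 + (-72 - 330) = 719 - 402 = 317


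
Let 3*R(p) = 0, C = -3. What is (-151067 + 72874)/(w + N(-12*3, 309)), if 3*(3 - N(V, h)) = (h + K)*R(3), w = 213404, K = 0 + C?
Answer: -78193/213407 ≈ -0.36640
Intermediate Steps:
K = -3 (K = 0 - 3 = -3)
R(p) = 0 (R(p) = (⅓)*0 = 0)
N(V, h) = 3 (N(V, h) = 3 - (h - 3)*0/3 = 3 - (-3 + h)*0/3 = 3 - ⅓*0 = 3 + 0 = 3)
(-151067 + 72874)/(w + N(-12*3, 309)) = (-151067 + 72874)/(213404 + 3) = -78193/213407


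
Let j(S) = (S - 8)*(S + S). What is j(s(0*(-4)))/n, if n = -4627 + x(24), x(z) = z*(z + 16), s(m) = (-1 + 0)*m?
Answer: 0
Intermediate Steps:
s(m) = -m
x(z) = z*(16 + z)
j(S) = 2*S*(-8 + S) (j(S) = (-8 + S)*(2*S) = 2*S*(-8 + S))
n = -3667 (n = -4627 + 24*(16 + 24) = -4627 + 24*40 = -4627 + 960 = -3667)
j(s(0*(-4)))/n = (2*(-0*(-4))*(-8 - 0*(-4)))/(-3667) = (2*(-1*0)*(-8 - 1*0))*(-1/3667) = (2*0*(-8 + 0))*(-1/3667) = (2*0*(-8))*(-1/3667) = 0*(-1/3667) = 0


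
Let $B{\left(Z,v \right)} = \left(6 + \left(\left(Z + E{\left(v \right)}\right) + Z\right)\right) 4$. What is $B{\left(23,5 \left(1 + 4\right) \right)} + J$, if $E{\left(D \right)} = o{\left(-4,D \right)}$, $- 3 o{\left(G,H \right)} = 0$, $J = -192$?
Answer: $16$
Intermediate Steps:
$o{\left(G,H \right)} = 0$ ($o{\left(G,H \right)} = \left(- \frac{1}{3}\right) 0 = 0$)
$E{\left(D \right)} = 0$
$B{\left(Z,v \right)} = 24 + 8 Z$ ($B{\left(Z,v \right)} = \left(6 + \left(\left(Z + 0\right) + Z\right)\right) 4 = \left(6 + \left(Z + Z\right)\right) 4 = \left(6 + 2 Z\right) 4 = 24 + 8 Z$)
$B{\left(23,5 \left(1 + 4\right) \right)} + J = \left(24 + 8 \cdot 23\right) - 192 = \left(24 + 184\right) - 192 = 208 - 192 = 16$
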